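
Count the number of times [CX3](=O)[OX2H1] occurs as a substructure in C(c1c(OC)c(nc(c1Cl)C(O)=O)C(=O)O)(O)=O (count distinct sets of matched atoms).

[CX3](=O)[OX2H1] is the SMARTS for a carboxylic acid: an sp2 carbon double-bonded to O and single-bonded to an -OH oxygen.
The molecule carries 3 separate instances of a carboxylic acid group (-C(=O)OH) meeting every constraint; each maps to a distinct set of atoms, giving 3 matches.

3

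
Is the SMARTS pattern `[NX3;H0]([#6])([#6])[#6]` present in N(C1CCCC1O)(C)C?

The pattern [NX3;H0]([#6])([#6])[#6] describes a trivalent nitrogen with no H, bonded to three carbons — a tertiary amine.
The molecule carries a dimethylamino group (-N(CH3)2), whose atoms satisfy every constraint of the query, so the pattern matches.

Yes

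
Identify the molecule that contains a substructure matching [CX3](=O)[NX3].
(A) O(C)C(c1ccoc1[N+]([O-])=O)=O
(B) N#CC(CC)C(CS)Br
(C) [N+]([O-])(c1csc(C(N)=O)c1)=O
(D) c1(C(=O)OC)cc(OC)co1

C

[CX3](=O)[NX3] describes a carbonyl carbon bonded to a trivalent nitrogen (an amide).
(A) has a methyl-ester group (-C(=O)OCH3) but the carbonyl is bonded to O, not to an NX3 nitrogen.
(B) has a nitrile (-C#N) but the nitrile N is NX1 (triple-bonded), not NX3.
(C) contains a primary amide (-C(=O)NH2), which satisfies every atom and bond constraint.
(D) has a methyl-ester group (-C(=O)OCH3) but the carbonyl is bonded to O, not to an NX3 nitrogen.
So the answer is (C).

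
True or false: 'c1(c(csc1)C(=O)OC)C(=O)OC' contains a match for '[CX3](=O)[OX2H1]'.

False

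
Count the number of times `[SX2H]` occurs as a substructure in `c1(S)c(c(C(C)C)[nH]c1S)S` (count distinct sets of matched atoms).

[SX2H] is the SMARTS for a thiol: an aliphatic sulfur with two connections, one being H.
The molecule carries 3 separate instances of a thiol (-SH) meeting every constraint; each maps to a distinct set of atoms, giving 3 matches.

3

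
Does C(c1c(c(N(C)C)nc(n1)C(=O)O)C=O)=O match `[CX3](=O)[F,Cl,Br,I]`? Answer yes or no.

No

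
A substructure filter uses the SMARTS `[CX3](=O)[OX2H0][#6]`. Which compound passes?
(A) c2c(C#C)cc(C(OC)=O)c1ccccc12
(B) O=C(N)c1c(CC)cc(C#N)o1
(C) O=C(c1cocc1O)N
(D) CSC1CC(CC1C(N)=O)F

[CX3](=O)[OX2H0][#6] describes a carbonyl carbon bonded to an oxygen that is itself bonded to carbon (no H on that O) (an ester).
(A) contains a methyl-ester group (-C(=O)OCH3), which satisfies every atom and bond constraint.
(B) has a primary amide (-C(=O)NH2) but the carbonyl is bonded to N, not to an O-C linkage.
(C) has a primary amide (-C(=O)NH2) but the carbonyl is bonded to N, not to an O-C linkage.
(D) has a primary amide (-C(=O)NH2) but the carbonyl is bonded to N, not to an O-C linkage.
So the answer is (A).

A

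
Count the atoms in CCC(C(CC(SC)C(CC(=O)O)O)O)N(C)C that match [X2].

4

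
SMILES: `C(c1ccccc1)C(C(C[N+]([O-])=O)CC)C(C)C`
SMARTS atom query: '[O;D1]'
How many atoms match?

2

The query [O;D1] means: aliphatic oxygen bonded to exactly one heavy atom.
Check the 18 heavy atoms by environment: 3× C (D2) → no; 3× C (D3) → no; 3× C (D1) → no; 1× N (charge +1, D3) → no; 1× O (charge -1, D1) → match; 1× O (D1) → match; 1× c (aromatic, D3) → no; 5× c (aromatic, D2) → no.
Summing the matching environments: 1 + 1 = 2 matching atoms.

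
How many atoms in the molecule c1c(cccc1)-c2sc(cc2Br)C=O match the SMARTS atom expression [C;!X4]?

The query [C;!X4] means: aliphatic carbon that does not have four total connections.
Check the 14 heavy atoms by environment: 1× s (aromatic, X2) → no; 10× c (aromatic, X3) → no; 1× C (X3) → match; 1× O (X1) → no; 1× Br (X1) → no.
That gives 1 matching atom.

1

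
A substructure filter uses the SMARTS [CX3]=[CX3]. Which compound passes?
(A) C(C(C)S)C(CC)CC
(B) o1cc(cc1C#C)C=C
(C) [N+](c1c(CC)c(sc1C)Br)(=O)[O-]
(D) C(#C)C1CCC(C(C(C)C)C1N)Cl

B

[CX3]=[CX3] describes a non-aromatic C=C double bond between two sp2 carbons (an alkene).
(A) has an ethyl group (-CH2CH3) but its C-C bond is a single bond between CX4 carbons, not CX3=CX3.
(B) contains a vinyl group (-CH=CH2), which satisfies every atom and bond constraint.
(C) has an ethyl group (-CH2CH3) but its C-C bond is a single bond between CX4 carbons, not CX3=CX3.
(D) has an ethynyl group (-C#CH) but the C-C bond is a triple bond, not a double bond.
So the answer is (B).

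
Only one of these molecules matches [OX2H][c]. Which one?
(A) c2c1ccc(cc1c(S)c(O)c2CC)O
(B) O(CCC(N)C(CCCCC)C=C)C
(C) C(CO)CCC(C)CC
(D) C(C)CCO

[OX2H][c] describes a hydroxyl oxygen attached to an aromatic carbon (a phenol).
(A) contains a hydroxyl group (-OH), which satisfies every atom and bond constraint.
(B) has a methoxy ether (-OCH3) but the oxygen has H0, not H1.
(C) has a hydroxyl group (-OH) but the -OH is on an aliphatic carbon, not an aromatic c.
(D) has a hydroxyl group (-OH) but the -OH is on an aliphatic carbon, not an aromatic c.
So the answer is (A).

A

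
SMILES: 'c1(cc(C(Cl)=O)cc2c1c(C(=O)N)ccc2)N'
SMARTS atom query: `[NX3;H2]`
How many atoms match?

2

The query [NX3;H2] means: aliphatic N with 3 total connections, two of them H — an -NH2 nitrogen (amine or amide).
Check the 17 heavy atoms by environment: 5× c (aromatic, H0, X3) → no; 5× c (aromatic, H1, X3) → no; 2× N (H2, X3) → match; 2× C (H0, X3) → no; 2× O (H0, X1) → no; 1× Cl (H0, X1) → no.
That gives 2 matching atoms.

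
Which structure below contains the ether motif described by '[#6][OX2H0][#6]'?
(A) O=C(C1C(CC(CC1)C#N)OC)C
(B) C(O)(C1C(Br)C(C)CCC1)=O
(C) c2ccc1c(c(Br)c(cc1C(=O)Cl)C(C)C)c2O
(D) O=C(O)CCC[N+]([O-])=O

A

[#6][OX2H0][#6] describes an aliphatic oxygen bridging two carbons with no H on the oxygen (an ether).
(A) contains a methoxy ether (-OCH3), which satisfies every atom and bond constraint.
(B) has a carboxylic acid group (-C(=O)OH) but the -OH oxygen has H1; the =O is OX1, not OX2.
(C) has a hydroxyl group (-OH) but the oxygen has H1, not H0 bridging two carbons.
(D) has a carboxylic acid group (-C(=O)OH) but the -OH oxygen has H1; the =O is OX1, not OX2.
So the answer is (A).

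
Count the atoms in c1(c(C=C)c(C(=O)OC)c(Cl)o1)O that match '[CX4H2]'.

The query [CX4H2] means: sp3 carbon (X4) with exactly two hydrogens.
Check the 13 heavy atoms by environment: 1× o (aromatic, H0, X2) → no; 4× c (aromatic, H0, X3) → no; 1× O (H1, X2) → no; 1× Cl (H0, X1) → no; 1× C (H1, X3) → no; 1× C (H2, X3) → no; 1× C (H0, X3) → no; 1× O (H0, X1) → no; 1× O (H0, X2) → no; 1× C (H3, X4) → no.
No environment satisfies the query, so 0 matching atoms.

0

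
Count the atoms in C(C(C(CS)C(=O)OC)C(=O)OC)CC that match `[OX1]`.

2

The query [OX1] means: aliphatic oxygen with one total connection — typically a carbonyl =O or an oxide.
Check the 15 heavy atoms by environment: 8× C (X4) → no; 2× C (X3) → no; 2× O (X1) → match; 2× O (X2) → no; 1× S (X2) → no.
That gives 2 matching atoms.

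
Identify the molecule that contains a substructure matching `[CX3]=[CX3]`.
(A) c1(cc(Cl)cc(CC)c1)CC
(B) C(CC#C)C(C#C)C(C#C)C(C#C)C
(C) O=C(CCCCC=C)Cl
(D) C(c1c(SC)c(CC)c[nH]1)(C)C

C

[CX3]=[CX3] describes a non-aromatic C=C double bond between two sp2 carbons (an alkene).
(A) has an ethyl group (-CH2CH3) but its C-C bond is a single bond between CX4 carbons, not CX3=CX3.
(B) has an ethynyl group (-C#CH) but the C-C bond is a triple bond, not a double bond.
(C) contains a vinyl group (-CH=CH2), which satisfies every atom and bond constraint.
(D) has an ethyl group (-CH2CH3) but its C-C bond is a single bond between CX4 carbons, not CX3=CX3.
So the answer is (C).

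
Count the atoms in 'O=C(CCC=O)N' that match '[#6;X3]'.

2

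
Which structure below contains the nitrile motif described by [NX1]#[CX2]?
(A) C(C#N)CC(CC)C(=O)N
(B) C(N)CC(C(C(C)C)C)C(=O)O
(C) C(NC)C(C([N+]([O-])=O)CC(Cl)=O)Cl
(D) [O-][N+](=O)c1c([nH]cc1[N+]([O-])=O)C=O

[NX1]#[CX2] describes a nitrogen triple-bonded to a two-connected carbon (a nitrile).
(A) contains a nitrile (-C#N), which satisfies every atom and bond constraint.
(B) has a primary amino group (-NH2) but the nitrogen is NX3 (three connections), not NX1 triple-bonded.
(C) has a nitro group (-[N+](=O)[O-]) but there is no C#N triple bond.
(D) has a nitro group (-[N+](=O)[O-]) but there is no C#N triple bond.
So the answer is (A).

A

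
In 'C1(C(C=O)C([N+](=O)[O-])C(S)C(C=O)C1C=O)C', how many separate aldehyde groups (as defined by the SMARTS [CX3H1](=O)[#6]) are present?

[CX3H1](=O)[#6] is the SMARTS for an aldehyde: an sp2 carbon with one H, double-bonded to O and single-bonded to carbon.
The molecule carries 3 separate instances of an aldehyde (-CHO) meeting every constraint; each maps to a distinct set of atoms, giving 3 matches.

3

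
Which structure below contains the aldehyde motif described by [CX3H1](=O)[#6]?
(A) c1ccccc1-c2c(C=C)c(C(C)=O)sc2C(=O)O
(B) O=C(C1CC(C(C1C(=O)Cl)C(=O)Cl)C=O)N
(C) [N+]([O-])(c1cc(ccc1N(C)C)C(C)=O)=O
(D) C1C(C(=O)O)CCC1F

[CX3H1](=O)[#6] describes an sp2 carbon with one H, double-bonded to O and single-bonded to carbon (an aldehyde).
(A) has a carboxylic acid group (-C(=O)OH) but the carbonyl carbon has H0 and is bonded to O, not H1.
(B) contains an aldehyde (-CHO), which satisfies every atom and bond constraint.
(C) has an acetyl/ketone group (-C(=O)CH3) but the carbonyl carbon has H0 (two carbon neighbours), not H1.
(D) has a carboxylic acid group (-C(=O)OH) but the carbonyl carbon has H0 and is bonded to O, not H1.
So the answer is (B).

B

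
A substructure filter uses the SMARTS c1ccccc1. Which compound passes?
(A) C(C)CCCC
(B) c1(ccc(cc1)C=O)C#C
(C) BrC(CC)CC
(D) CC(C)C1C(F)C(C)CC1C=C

c1ccccc1 describes six aromatic carbons in a ring (a benzene ring).
(A) has a methyl group (-CH3) but no six-membered all-carbon aromatic ring is present.
(B) contains the required atom environment, so the pattern matches.
(C) has a methyl group (-CH3) but no six-membered all-carbon aromatic ring is present.
(D) has a methyl group (-CH3) but no six-membered all-carbon aromatic ring is present.
So the answer is (B).

B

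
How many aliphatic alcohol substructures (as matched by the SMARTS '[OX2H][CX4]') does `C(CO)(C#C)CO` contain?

2

[OX2H][CX4] is the SMARTS for an aliphatic alcohol: a hydroxyl oxygen bound to an sp3 (X4) carbon.
The molecule carries 2 separate instances of a hydroxyl group (-OH) meeting every constraint; each maps to a distinct set of atoms, giving 2 matches.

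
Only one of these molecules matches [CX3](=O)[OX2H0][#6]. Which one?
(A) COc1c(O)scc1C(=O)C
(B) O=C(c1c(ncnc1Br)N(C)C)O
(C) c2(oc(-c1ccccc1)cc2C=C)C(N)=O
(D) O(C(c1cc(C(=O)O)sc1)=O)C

[CX3](=O)[OX2H0][#6] describes a carbonyl carbon bonded to an oxygen that is itself bonded to carbon (no H on that O) (an ester).
(A) has a methoxy ether (-OCH3) but the ether oxygen is not adjacent to a C=O carbon.
(B) has a carboxylic acid group (-C(=O)OH) but the singly-bonded O carries H (OX2H1, not H0).
(C) has a primary amide (-C(=O)NH2) but the carbonyl is bonded to N, not to an O-C linkage.
(D) contains a methyl-ester group (-C(=O)OCH3), which satisfies every atom and bond constraint.
So the answer is (D).

D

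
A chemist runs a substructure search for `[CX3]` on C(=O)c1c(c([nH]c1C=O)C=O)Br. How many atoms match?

The query [CX3] means: C with X3: aliphatic carbon with exactly 3 total connections.
Check the 12 heavy atoms by environment: 1× n (aromatic, X3) → no; 4× c (aromatic, X3) → no; 3× C (X3) → match; 3× O (X1) → no; 1× Br (X1) → no.
That gives 3 matching atoms.

3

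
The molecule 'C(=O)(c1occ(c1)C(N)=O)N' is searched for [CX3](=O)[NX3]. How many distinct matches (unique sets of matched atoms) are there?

[CX3](=O)[NX3] is the SMARTS for an amide: a carbonyl carbon bonded to a trivalent nitrogen.
The molecule carries 2 separate instances of a primary amide (-C(=O)NH2) meeting every constraint; each maps to a distinct set of atoms, giving 2 matches.

2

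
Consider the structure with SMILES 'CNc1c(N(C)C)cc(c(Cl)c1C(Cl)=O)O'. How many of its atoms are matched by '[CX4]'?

3

Check the 16 heavy atoms by environment: 6× c (aromatic, X3) → no; 2× N (X3) → no; 3× C (X4) → match; 1× O (X2) → no; 1× C (X3) → no; 1× O (X1) → no; 2× Cl (X1) → no.
That gives 3 matching atoms.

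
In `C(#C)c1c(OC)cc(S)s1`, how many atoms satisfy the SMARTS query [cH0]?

Check the 10 heavy atoms by environment: 1× s (aromatic, H0) → no; 3× c (aromatic, H0) → match; 1× c (aromatic, H1) → no; 1× S (H1) → no; 1× O (H0) → no; 1× C (H3) → no; 1× C (H0) → no; 1× C (H1) → no.
That gives 3 matching atoms.

3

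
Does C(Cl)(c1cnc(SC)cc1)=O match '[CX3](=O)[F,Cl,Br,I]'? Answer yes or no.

Yes

The pattern [CX3](=O)[F,Cl,Br,I] describes a carbonyl carbon bonded to a halogen — an acyl halide.
The molecule carries an acyl chloride (-C(=O)Cl), whose atoms satisfy every constraint of the query, so the pattern matches.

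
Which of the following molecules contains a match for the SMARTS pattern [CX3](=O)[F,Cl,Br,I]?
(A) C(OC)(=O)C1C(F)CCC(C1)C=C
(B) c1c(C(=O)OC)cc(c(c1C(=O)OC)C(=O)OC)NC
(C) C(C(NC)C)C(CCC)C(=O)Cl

[CX3](=O)[F,Cl,Br,I] describes a carbonyl carbon bonded to a halogen (an acyl halide).
(A) has a methyl-ester group (-C(=O)OCH3) but the carbonyl is bonded to -O-C, not to a halogen.
(B) has a methyl-ester group (-C(=O)OCH3) but the carbonyl is bonded to -O-C, not to a halogen.
(C) contains an acyl chloride (-C(=O)Cl), which satisfies every atom and bond constraint.
So the answer is (C).

C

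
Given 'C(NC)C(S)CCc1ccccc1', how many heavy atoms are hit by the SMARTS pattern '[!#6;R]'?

0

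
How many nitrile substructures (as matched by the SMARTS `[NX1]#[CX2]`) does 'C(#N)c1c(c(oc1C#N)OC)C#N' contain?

[NX1]#[CX2] is the SMARTS for a nitrile: a nitrogen triple-bonded to a two-connected carbon.
The molecule carries 3 separate instances of a nitrile (-C#N) meeting every constraint; each maps to a distinct set of atoms, giving 3 matches.

3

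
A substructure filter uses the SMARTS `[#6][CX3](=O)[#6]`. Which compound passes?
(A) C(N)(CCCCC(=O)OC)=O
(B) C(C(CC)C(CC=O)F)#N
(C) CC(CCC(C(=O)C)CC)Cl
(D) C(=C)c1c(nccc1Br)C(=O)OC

[#6][CX3](=O)[#6] describes a carbonyl carbon (no H) flanked by two carbons (a ketone).
(A) has a methyl-ester group (-C(=O)OCH3) but one neighbour of the carbonyl carbon is O, not C.
(B) has an aldehyde (-CHO) but the carbonyl carbon has H1, so it is not flanked by two carbons.
(C) contains an acetyl/ketone group (-C(=O)CH3), which satisfies every atom and bond constraint.
(D) has a methyl-ester group (-C(=O)OCH3) but one neighbour of the carbonyl carbon is O, not C.
So the answer is (C).

C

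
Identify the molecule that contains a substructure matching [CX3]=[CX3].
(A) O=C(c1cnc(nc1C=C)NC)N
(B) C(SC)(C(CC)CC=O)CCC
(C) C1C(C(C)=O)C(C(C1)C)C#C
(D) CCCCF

A

[CX3]=[CX3] describes a non-aromatic C=C double bond between two sp2 carbons (an alkene).
(A) contains a vinyl group (-CH=CH2), which satisfies every atom and bond constraint.
(B) has an ethyl group (-CH2CH3) but its C-C bond is a single bond between CX4 carbons, not CX3=CX3.
(C) has an ethynyl group (-C#CH) but the C-C bond is a triple bond, not a double bond.
(D) has an ethyl group (-CH2CH3) but its C-C bond is a single bond between CX4 carbons, not CX3=CX3.
So the answer is (A).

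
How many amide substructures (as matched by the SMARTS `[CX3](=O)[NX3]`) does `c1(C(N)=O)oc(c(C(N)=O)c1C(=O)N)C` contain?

3

[CX3](=O)[NX3] is the SMARTS for an amide: a carbonyl carbon bonded to a trivalent nitrogen.
The molecule carries 3 separate instances of a primary amide (-C(=O)NH2) meeting every constraint; each maps to a distinct set of atoms, giving 3 matches.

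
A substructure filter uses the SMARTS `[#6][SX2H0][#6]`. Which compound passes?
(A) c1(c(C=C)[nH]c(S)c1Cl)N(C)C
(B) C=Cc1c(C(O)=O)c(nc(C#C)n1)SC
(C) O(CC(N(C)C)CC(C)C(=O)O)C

[#6][SX2H0][#6] describes an aliphatic sulfur bridging two carbons with no H on the sulfur (a thioether).
(A) has a thiol (-SH) but the sulfur has H1, not H0 bridging two carbons.
(B) contains a methylthio ether (-SCH3), which satisfies every atom and bond constraint.
(C) has a methoxy ether (-OCH3) but the bridging atom is O, not S.
So the answer is (B).

B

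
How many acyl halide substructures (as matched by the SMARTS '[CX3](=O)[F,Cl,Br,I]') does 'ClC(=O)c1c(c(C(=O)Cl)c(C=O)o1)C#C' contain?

[CX3](=O)[F,Cl,Br,I] is the SMARTS for an acyl halide: a carbonyl carbon bonded to a halogen.
The molecule carries 2 separate instances of an acyl chloride (-C(=O)Cl) meeting every constraint; each maps to a distinct set of atoms, giving 2 matches.

2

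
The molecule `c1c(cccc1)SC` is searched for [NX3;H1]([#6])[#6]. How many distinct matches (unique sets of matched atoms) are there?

[NX3;H1]([#6])[#6] is the SMARTS for a secondary amine: a trivalent nitrogen with one H, bonded to two carbons.
No fragment in the molecule satisfies every constraint, giving 0 matches.

0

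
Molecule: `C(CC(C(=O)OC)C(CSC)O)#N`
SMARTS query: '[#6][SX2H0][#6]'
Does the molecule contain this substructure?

The pattern [#6][SX2H0][#6] describes an aliphatic sulfur bridging two carbons with no H on the sulfur — a thioether.
The molecule carries a methylthio ether (-SCH3), whose atoms satisfy every constraint of the query, so the pattern matches.

Yes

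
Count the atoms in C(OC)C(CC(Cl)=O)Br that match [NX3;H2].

0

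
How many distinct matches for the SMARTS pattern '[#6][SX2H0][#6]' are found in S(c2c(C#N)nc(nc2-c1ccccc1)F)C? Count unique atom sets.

1

[#6][SX2H0][#6] is the SMARTS for a thioether: an aliphatic sulfur bridging two carbons with no H on the sulfur.
Exactly one fragment in the molecule meets all constraints, giving 1 match.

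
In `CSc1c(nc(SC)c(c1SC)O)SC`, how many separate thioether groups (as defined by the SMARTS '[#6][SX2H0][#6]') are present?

4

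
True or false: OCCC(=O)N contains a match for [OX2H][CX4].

True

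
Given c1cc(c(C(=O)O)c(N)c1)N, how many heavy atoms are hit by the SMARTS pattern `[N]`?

2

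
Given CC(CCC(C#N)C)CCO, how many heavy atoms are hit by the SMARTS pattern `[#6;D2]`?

The query [#6;D2] means: any carbon bonded to exactly two heavy atoms.
Check the 11 heavy atoms by environment: 5× C (D2) → match; 2× C (D3) → no; 2× C (D1) → no; 1× N (D1) → no; 1× O (D1) → no.
That gives 5 matching atoms.

5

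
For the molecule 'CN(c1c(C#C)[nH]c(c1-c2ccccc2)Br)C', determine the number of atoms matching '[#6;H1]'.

Check the 17 heavy atoms by environment: 1× n (aromatic, H1) → no; 5× c (aromatic, H0) → no; 1× Br (H0) → no; 5× c (aromatic, H1) → match; 1× N (H0) → no; 2× C (H3) → no; 1× C (H0) → no; 1× C (H1) → match.
Summing the matching environments: 5 + 1 = 6 matching atoms.

6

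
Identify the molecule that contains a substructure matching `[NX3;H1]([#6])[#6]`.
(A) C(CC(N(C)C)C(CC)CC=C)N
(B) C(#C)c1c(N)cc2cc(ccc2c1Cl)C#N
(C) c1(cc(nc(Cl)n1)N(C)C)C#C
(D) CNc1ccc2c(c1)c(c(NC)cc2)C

D

[NX3;H1]([#6])[#6] describes a trivalent nitrogen with one H, bonded to two carbons (a secondary amine).
(A) has a primary amino group (-NH2) but the nitrogen has H2 and only one carbon neighbour.
(B) has a primary amino group (-NH2) but the nitrogen has H2 and only one carbon neighbour.
(C) has a dimethylamino group (-N(CH3)2) but the nitrogen has H0, not H1.
(D) contains an N-methylamino group (-NHCH3), which satisfies every atom and bond constraint.
So the answer is (D).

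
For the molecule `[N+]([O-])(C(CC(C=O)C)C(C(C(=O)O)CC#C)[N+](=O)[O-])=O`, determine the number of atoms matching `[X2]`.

The query [X2] means: any atom with exactly two total connections (bonds + H).
Check the 20 heavy atoms by environment: 7× C (X4) → no; 2× N (charge +1, X3) → no; 2× O (charge -1, X1) → no; 4× O (X1) → no; 2× C (X3) → no; 1× O (X2) → match; 2× C (X2) → match.
Summing the matching environments: 1 + 2 = 3 matching atoms.

3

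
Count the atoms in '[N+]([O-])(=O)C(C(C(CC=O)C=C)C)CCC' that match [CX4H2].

Check the 15 heavy atoms by environment: 3× C (H2, X4) → match; 3× C (H1, X4) → no; 2× C (H3, X4) → no; 2× C (H1, X3) → no; 1× C (H2, X3) → no; 2× O (H0, X1) → no; 1× N (charge +1, H0, X3) → no; 1× O (charge -1, H0, X1) → no.
That gives 3 matching atoms.

3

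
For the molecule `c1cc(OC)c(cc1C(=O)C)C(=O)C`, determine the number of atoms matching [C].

Check the 14 heavy atoms by environment: 6× c (aromatic) → no; 5× C → match; 3× O → no.
That gives 5 matching atoms.

5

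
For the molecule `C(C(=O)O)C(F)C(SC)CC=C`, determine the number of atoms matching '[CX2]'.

The query [CX2] means: C with X2: aliphatic carbon with exactly 2 total connections.
Check the 12 heavy atoms by environment: 5× C (X4) → no; 1× F (X1) → no; 1× S (X2) → no; 3× C (X3) → no; 1× O (X1) → no; 1× O (X2) → no.
No environment satisfies the query, so 0 matching atoms.

0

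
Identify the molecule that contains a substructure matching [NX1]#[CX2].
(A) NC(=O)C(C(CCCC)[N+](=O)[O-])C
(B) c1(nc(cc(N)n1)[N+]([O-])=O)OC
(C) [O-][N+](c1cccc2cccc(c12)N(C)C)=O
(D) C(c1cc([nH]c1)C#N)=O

D

[NX1]#[CX2] describes a nitrogen triple-bonded to a two-connected carbon (a nitrile).
(A) has a primary amide (-C(=O)NH2) but the nitrogen is NX3, not NX1.
(B) has a nitro group (-[N+](=O)[O-]) but there is no C#N triple bond.
(C) has a nitro group (-[N+](=O)[O-]) but there is no C#N triple bond.
(D) contains a nitrile (-C#N), which satisfies every atom and bond constraint.
So the answer is (D).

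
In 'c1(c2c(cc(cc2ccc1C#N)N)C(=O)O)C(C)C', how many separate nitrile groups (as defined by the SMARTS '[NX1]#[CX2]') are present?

1

[NX1]#[CX2] is the SMARTS for a nitrile: a nitrogen triple-bonded to a two-connected carbon.
Exactly one fragment in the molecule meets all constraints, giving 1 match.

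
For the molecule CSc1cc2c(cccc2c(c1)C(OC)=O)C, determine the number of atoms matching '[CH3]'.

3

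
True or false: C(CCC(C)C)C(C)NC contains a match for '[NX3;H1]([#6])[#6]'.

The pattern [NX3;H1]([#6])[#6] describes a trivalent nitrogen with one H, bonded to two carbons — a secondary amine.
The molecule carries an N-methylamino group (-NHCH3), whose atoms satisfy every constraint of the query, so the pattern matches.

True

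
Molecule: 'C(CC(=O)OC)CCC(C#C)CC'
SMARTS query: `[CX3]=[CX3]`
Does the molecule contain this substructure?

No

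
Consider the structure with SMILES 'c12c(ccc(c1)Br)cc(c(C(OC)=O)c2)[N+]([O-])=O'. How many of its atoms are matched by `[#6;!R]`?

2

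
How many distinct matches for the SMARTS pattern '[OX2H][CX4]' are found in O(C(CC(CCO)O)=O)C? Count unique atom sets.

2

[OX2H][CX4] is the SMARTS for an aliphatic alcohol: a hydroxyl oxygen bound to an sp3 (X4) carbon.
The molecule carries 2 separate instances of a hydroxyl group (-OH) meeting every constraint; each maps to a distinct set of atoms, giving 2 matches.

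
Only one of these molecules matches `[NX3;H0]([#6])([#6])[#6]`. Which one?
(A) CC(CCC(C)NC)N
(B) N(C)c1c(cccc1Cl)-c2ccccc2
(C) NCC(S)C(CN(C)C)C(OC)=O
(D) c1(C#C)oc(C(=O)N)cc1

C

[NX3;H0]([#6])([#6])[#6] describes a trivalent nitrogen with no H, bonded to three carbons (a tertiary amine).
(A) has an N-methylamino group (-NHCH3) but the nitrogen still has one H (H1), not H0.
(B) has an N-methylamino group (-NHCH3) but the nitrogen still has one H (H1), not H0.
(C) contains a dimethylamino group (-N(CH3)2), which satisfies every atom and bond constraint.
(D) has a primary amide (-C(=O)NH2) but the amide nitrogen has H2 and only one carbon neighbour.
So the answer is (C).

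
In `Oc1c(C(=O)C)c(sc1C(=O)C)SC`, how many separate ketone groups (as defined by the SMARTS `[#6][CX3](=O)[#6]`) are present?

2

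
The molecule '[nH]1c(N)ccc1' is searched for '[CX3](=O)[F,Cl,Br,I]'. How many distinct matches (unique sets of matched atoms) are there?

0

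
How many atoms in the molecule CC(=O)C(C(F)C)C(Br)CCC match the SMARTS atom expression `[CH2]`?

The query [CH2] means: aliphatic carbon with exactly two hydrogens.
Check the 12 heavy atoms by environment: 3× C (H3) → no; 3× C (H1) → no; 2× C (H2) → match; 1× Br (H0) → no; 1× C (H0) → no; 1× O (H0) → no; 1× F (H0) → no.
That gives 2 matching atoms.

2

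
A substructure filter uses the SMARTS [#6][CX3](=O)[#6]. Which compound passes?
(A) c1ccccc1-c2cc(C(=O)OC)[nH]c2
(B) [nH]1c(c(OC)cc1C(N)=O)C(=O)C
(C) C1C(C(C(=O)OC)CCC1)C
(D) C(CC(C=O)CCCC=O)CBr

B

[#6][CX3](=O)[#6] describes a carbonyl carbon (no H) flanked by two carbons (a ketone).
(A) has a methyl-ester group (-C(=O)OCH3) but one neighbour of the carbonyl carbon is O, not C.
(B) contains an acetyl/ketone group (-C(=O)CH3), which satisfies every atom and bond constraint.
(C) has a methyl-ester group (-C(=O)OCH3) but one neighbour of the carbonyl carbon is O, not C.
(D) has an aldehyde (-CHO) but the carbonyl carbon has H1, so it is not flanked by two carbons.
So the answer is (B).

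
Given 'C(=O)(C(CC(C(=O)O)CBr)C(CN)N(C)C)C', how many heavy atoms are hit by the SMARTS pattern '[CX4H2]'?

The query [CX4H2] means: sp3 carbon (X4) with exactly two hydrogens.
Check the 17 heavy atoms by environment: 3× C (H2, X4) → match; 3× C (H1, X4) → no; 1× N (H2, X3) → no; 2× C (H0, X3) → no; 2× O (H0, X1) → no; 3× C (H3, X4) → no; 1× N (H0, X3) → no; 1× Br (H0, X1) → no; 1× O (H1, X2) → no.
That gives 3 matching atoms.

3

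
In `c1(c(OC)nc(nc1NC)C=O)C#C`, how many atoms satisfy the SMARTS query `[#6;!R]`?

5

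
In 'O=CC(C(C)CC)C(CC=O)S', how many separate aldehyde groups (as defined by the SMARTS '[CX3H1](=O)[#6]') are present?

2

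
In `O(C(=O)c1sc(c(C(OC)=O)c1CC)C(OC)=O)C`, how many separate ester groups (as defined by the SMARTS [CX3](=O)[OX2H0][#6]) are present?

3

[CX3](=O)[OX2H0][#6] is the SMARTS for an ester: a carbonyl carbon bonded to an oxygen that is itself bonded to carbon (no H on that O).
The molecule carries 3 separate instances of a methyl-ester group (-C(=O)OCH3) meeting every constraint; each maps to a distinct set of atoms, giving 3 matches.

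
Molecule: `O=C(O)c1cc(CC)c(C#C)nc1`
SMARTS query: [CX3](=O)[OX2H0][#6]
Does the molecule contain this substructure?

No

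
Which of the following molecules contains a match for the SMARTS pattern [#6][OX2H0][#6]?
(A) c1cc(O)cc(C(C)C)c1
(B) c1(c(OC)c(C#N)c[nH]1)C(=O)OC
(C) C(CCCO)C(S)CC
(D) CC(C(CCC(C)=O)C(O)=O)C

[#6][OX2H0][#6] describes an aliphatic oxygen bridging two carbons with no H on the oxygen (an ether).
(A) has a hydroxyl group (-OH) but the oxygen has H1, not H0 bridging two carbons.
(B) contains a methoxy ether (-OCH3), which satisfies every atom and bond constraint.
(C) has a hydroxyl group (-OH) but the oxygen has H1, not H0 bridging two carbons.
(D) has a carboxylic acid group (-C(=O)OH) but the -OH oxygen has H1; the =O is OX1, not OX2.
So the answer is (B).

B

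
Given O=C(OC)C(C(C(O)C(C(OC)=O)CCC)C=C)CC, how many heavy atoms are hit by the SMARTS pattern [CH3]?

4

The query [CH3] means: aliphatic carbon with exactly three hydrogens.
Check the 20 heavy atoms by environment: 4× C (H3) → match; 4× C (H2) → no; 5× C (H1) → no; 1× O (H1) → no; 2× C (H0) → no; 4× O (H0) → no.
That gives 4 matching atoms.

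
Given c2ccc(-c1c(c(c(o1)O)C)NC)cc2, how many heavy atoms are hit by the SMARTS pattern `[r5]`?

5

The query [r5] means: r5 matches atoms in a five-membered ring.
Check the 15 heavy atoms by environment: 1× o (aromatic, in 5-ring) → match; 4× c (aromatic, in 5-ring) → match; 6× c (aromatic, in 6-ring) → no; 2× C (acyclic) → no; 1× O (acyclic) → no; 1× N (acyclic) → no.
Summing the matching environments: 1 + 4 = 5 matching atoms.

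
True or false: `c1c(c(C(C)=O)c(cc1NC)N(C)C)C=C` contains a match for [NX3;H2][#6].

False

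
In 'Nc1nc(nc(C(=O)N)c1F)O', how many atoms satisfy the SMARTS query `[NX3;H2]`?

Check the 12 heavy atoms by environment: 2× n (aromatic, H0, X2) → no; 4× c (aromatic, H0, X3) → no; 2× N (H2, X3) → match; 1× F (H0, X1) → no; 1× O (H1, X2) → no; 1× C (H0, X3) → no; 1× O (H0, X1) → no.
That gives 2 matching atoms.

2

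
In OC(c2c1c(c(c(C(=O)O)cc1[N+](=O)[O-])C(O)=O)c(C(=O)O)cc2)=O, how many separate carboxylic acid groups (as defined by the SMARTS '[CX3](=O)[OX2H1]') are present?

[CX3](=O)[OX2H1] is the SMARTS for a carboxylic acid: an sp2 carbon double-bonded to O and single-bonded to an -OH oxygen.
The molecule carries 4 separate instances of a carboxylic acid group (-C(=O)OH) meeting every constraint; each maps to a distinct set of atoms, giving 4 matches.

4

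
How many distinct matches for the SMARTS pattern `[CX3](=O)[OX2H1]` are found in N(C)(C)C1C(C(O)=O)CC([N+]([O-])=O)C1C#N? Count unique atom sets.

[CX3](=O)[OX2H1] is the SMARTS for a carboxylic acid: an sp2 carbon double-bonded to O and single-bonded to an -OH oxygen.
Exactly one fragment in the molecule meets all constraints, giving 1 match.

1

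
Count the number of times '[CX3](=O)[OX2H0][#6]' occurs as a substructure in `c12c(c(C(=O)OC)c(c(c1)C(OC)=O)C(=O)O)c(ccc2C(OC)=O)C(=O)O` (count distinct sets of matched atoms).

[CX3](=O)[OX2H0][#6] is the SMARTS for an ester: a carbonyl carbon bonded to an oxygen that is itself bonded to carbon (no H on that O).
The molecule carries 3 separate instances of a methyl-ester group (-C(=O)OCH3) meeting every constraint; each maps to a distinct set of atoms, giving 3 matches.

3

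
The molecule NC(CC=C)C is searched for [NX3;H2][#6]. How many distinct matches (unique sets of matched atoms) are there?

1

[NX3;H2][#6] is the SMARTS for a primary amine: a trivalent nitrogen with two H attached to carbon.
Exactly one fragment in the molecule meets all constraints, giving 1 match.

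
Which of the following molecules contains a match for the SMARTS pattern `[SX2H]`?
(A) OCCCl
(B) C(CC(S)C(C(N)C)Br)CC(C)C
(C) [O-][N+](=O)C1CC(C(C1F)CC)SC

[SX2H] describes an aliphatic sulfur with two connections, one being H (a thiol).
(A) has a hydroxyl group (-OH) but it is an -OH, not an -SH.
(B) contains a thiol (-SH), which satisfies every atom and bond constraint.
(C) has a methylthio ether (-SCH3) but the sulfur has H0 (bonded to two carbons), not H1.
So the answer is (B).

B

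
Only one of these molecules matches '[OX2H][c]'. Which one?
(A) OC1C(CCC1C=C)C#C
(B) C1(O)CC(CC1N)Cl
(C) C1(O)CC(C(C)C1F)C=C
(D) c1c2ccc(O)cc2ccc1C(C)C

[OX2H][c] describes a hydroxyl oxygen attached to an aromatic carbon (a phenol).
(A) has a hydroxyl group (-OH) but the -OH is on an aliphatic carbon, not an aromatic c.
(B) has a hydroxyl group (-OH) but the -OH is on an aliphatic carbon, not an aromatic c.
(C) has a hydroxyl group (-OH) but the -OH is on an aliphatic carbon, not an aromatic c.
(D) contains a hydroxyl group (-OH), which satisfies every atom and bond constraint.
So the answer is (D).

D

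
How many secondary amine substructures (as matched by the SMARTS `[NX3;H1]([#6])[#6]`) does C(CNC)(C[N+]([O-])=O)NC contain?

[NX3;H1]([#6])[#6] is the SMARTS for a secondary amine: a trivalent nitrogen with one H, bonded to two carbons.
The molecule carries 2 separate instances of an N-methylamino group (-NHCH3) meeting every constraint; each maps to a distinct set of atoms, giving 2 matches.

2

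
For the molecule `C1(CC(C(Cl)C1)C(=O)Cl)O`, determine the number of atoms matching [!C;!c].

4

Check the 10 heavy atoms by environment: 6× C → no; 2× O → match; 2× Cl → match.
Summing the matching environments: 2 + 2 = 4 matching atoms.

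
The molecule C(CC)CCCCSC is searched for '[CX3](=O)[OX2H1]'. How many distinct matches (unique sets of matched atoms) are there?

[CX3](=O)[OX2H1] is the SMARTS for a carboxylic acid: an sp2 carbon double-bonded to O and single-bonded to an -OH oxygen.
No fragment in the molecule satisfies every constraint, giving 0 matches.

0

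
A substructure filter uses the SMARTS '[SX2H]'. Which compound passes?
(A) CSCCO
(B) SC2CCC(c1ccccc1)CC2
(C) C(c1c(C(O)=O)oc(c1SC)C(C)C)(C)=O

[SX2H] describes an aliphatic sulfur with two connections, one being H (a thiol).
(A) has a methylthio ether (-SCH3) but the sulfur has H0 (bonded to two carbons), not H1.
(B) contains a thiol (-SH), which satisfies every atom and bond constraint.
(C) has a methylthio ether (-SCH3) but the sulfur has H0 (bonded to two carbons), not H1.
So the answer is (B).

B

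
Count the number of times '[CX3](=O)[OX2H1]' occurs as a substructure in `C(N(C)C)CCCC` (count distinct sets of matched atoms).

0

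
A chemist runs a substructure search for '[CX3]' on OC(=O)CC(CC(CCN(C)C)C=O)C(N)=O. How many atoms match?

Check the 17 heavy atoms by environment: 8× C (X4) → no; 3× C (X3) → match; 3× O (X1) → no; 2× N (X3) → no; 1× O (X2) → no.
That gives 3 matching atoms.

3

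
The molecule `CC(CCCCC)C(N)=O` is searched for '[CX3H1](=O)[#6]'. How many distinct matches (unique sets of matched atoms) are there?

0

[CX3H1](=O)[#6] is the SMARTS for an aldehyde: an sp2 carbon with one H, double-bonded to O and single-bonded to carbon.
No fragment in the molecule satisfies every constraint, giving 0 matches.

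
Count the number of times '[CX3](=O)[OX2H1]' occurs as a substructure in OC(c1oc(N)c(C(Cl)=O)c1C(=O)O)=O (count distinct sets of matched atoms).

2

[CX3](=O)[OX2H1] is the SMARTS for a carboxylic acid: an sp2 carbon double-bonded to O and single-bonded to an -OH oxygen.
The molecule carries 2 separate instances of a carboxylic acid group (-C(=O)OH) meeting every constraint; each maps to a distinct set of atoms, giving 2 matches.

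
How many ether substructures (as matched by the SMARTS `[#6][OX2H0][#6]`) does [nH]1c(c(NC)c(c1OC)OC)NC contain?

2

[#6][OX2H0][#6] is the SMARTS for an ether: an aliphatic oxygen bridging two carbons with no H on the oxygen.
The molecule carries 2 separate instances of a methoxy ether (-OCH3) meeting every constraint; each maps to a distinct set of atoms, giving 2 matches.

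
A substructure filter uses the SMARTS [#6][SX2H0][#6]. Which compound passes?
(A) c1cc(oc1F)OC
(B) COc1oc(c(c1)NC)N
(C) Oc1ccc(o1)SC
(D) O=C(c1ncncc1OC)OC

[#6][SX2H0][#6] describes an aliphatic sulfur bridging two carbons with no H on the sulfur (a thioether).
(A) has a methoxy ether (-OCH3) but the bridging atom is O, not S.
(B) has a methoxy ether (-OCH3) but the bridging atom is O, not S.
(C) contains a methylthio ether (-SCH3), which satisfies every atom and bond constraint.
(D) has a methoxy ether (-OCH3) but the bridging atom is O, not S.
So the answer is (C).

C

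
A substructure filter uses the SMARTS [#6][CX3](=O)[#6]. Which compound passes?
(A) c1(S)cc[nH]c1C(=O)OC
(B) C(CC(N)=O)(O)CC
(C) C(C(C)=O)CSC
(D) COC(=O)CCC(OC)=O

C

[#6][CX3](=O)[#6] describes a carbonyl carbon (no H) flanked by two carbons (a ketone).
(A) has a methyl-ester group (-C(=O)OCH3) but one neighbour of the carbonyl carbon is O, not C.
(B) has a primary amide (-C(=O)NH2) but one neighbour of the carbonyl carbon is N, not C.
(C) contains an acetyl/ketone group (-C(=O)CH3), which satisfies every atom and bond constraint.
(D) has a methyl-ester group (-C(=O)OCH3) but one neighbour of the carbonyl carbon is O, not C.
So the answer is (C).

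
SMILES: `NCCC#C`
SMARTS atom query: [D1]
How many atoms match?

2

The query [D1] means: atom with exactly one heavy-atom neighbour (degree 1).
Check the 5 heavy atoms by environment: 3× C (D2) → no; 1× C (D1) → match; 1× N (D1) → match.
Summing the matching environments: 1 + 1 = 2 matching atoms.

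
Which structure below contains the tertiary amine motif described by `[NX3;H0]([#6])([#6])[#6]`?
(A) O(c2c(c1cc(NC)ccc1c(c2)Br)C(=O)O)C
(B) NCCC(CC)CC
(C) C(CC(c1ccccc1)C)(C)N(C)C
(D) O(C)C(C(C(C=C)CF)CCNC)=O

C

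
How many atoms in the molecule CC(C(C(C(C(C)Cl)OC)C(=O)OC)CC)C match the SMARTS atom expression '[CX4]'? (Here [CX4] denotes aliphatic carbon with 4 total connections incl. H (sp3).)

12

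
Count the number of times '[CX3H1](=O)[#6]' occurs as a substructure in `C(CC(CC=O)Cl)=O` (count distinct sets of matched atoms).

[CX3H1](=O)[#6] is the SMARTS for an aldehyde: an sp2 carbon with one H, double-bonded to O and single-bonded to carbon.
The molecule carries 2 separate instances of an aldehyde (-CHO) meeting every constraint; each maps to a distinct set of atoms, giving 2 matches.

2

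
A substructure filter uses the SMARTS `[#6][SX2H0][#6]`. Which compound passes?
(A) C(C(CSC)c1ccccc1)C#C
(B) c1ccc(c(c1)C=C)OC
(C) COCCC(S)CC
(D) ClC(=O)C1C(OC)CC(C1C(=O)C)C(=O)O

A

[#6][SX2H0][#6] describes an aliphatic sulfur bridging two carbons with no H on the sulfur (a thioether).
(A) contains a methylthio ether (-SCH3), which satisfies every atom and bond constraint.
(B) has a methoxy ether (-OCH3) but the bridging atom is O, not S.
(C) has a methoxy ether (-OCH3) but the bridging atom is O, not S.
(D) has a methoxy ether (-OCH3) but the bridging atom is O, not S.
So the answer is (A).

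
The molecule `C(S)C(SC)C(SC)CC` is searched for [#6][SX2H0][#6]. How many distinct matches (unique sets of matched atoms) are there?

2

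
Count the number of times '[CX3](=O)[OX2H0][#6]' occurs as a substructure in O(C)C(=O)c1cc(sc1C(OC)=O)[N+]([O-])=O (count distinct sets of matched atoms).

[CX3](=O)[OX2H0][#6] is the SMARTS for an ester: a carbonyl carbon bonded to an oxygen that is itself bonded to carbon (no H on that O).
The molecule carries 2 separate instances of a methyl-ester group (-C(=O)OCH3) meeting every constraint; each maps to a distinct set of atoms, giving 2 matches.

2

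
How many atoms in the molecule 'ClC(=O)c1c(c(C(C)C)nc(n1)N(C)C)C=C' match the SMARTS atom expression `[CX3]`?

3

The query [CX3] means: C with X3: aliphatic carbon with exactly 3 total connections.
Check the 17 heavy atoms by environment: 2× n (aromatic, X2) → no; 4× c (aromatic, X3) → no; 3× C (X3) → match; 1× O (X1) → no; 1× Cl (X1) → no; 1× N (X3) → no; 5× C (X4) → no.
That gives 3 matching atoms.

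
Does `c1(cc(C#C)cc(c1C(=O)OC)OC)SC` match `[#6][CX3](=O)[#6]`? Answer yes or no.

The pattern [#6][CX3](=O)[#6] describes a carbonyl carbon (no H) flanked by two carbons — a ketone.
The closest candidate here is a methyl-ester group (-C(=O)OCH3), but one neighbour of the carbonyl carbon is O, not C. No other fragment satisfies the full query, so there is no match.

No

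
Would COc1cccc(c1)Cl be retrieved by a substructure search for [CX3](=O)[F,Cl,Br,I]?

The pattern [CX3](=O)[F,Cl,Br,I] describes a carbonyl carbon bonded to a halogen — an acyl halide.
The closest candidate here is a chloro substituent, but the Cl is not on a carbonyl carbon. No other fragment satisfies the full query, so there is no match.

No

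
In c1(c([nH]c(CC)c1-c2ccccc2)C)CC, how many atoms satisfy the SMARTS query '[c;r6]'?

The query [c;r6] means: aromatic carbon that belongs to a six-membered ring.
Check the 16 heavy atoms by environment: 1× n (aromatic, in 5-ring) → no; 4× c (aromatic, in 5-ring) → no; 5× C (acyclic) → no; 6× c (aromatic, in 6-ring) → match.
That gives 6 matching atoms.

6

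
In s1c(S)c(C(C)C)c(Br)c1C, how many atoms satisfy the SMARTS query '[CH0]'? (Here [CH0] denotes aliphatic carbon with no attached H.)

0

The query [CH0] means: aliphatic carbon with no attached hydrogen.
Check the 11 heavy atoms by environment: 1× s (aromatic, H0) → no; 4× c (aromatic, H0) → no; 1× C (H1) → no; 3× C (H3) → no; 1× Br (H0) → no; 1× S (H1) → no.
No environment satisfies the query, so 0 matching atoms.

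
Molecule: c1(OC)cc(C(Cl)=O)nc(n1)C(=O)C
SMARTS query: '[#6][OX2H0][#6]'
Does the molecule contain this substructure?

Yes

The pattern [#6][OX2H0][#6] describes an aliphatic oxygen bridging two carbons with no H on the oxygen — an ether.
The molecule carries a methoxy ether (-OCH3), whose atoms satisfy every constraint of the query, so the pattern matches.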